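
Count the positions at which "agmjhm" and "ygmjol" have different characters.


String 1: 'agmjhm'
String 2: 'ygmjol'
Compare each position: pos 0: 'a'!='y', pos 1: 'g'=='g', pos 2: 'm'=='m', pos 3: 'j'=='j', pos 4: 'h'!='o', pos 5: 'm'!='l'
Differing positions: 3
Hamming distance: 3


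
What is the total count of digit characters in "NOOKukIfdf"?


Input string: 'NOOKukIfdf'
Operation: count digit characters (0-9)
Scan: 'N', 'O', 'O', 'K', 'u', 'k', 'I', 'f', 'd', 'f'
Digits found: 0
Result: 0


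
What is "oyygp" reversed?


Input string: 'oyygp'
Operation: reverse character order
Original order: 'o' -> 'y' -> 'y' -> 'g' -> 'p'
Reversed order: 'p' -> 'g' -> 'y' -> 'y' -> 'o'
Result: pgyyo


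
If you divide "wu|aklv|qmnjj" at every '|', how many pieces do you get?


Input string: 'wu|aklv|qmnjj'
Delimiter: '|'
Split result: 'wu', 'aklv', 'qmnjj'
Number of parts: 3


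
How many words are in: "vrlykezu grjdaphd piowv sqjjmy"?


Input string: 'vrlykezu grjdaphd piowv sqjjmy'
Operation: split by spaces
Words found: 'vrlykezu', 'grjdaphd', 'piowv', 'sqjjmy'
Word count: 4


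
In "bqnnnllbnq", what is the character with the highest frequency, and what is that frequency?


Input: 'bqnnnllbnq'
Operation: tally each character
Counts: 'b':2, 'l':2, 'n':4, 'q':2
Maximum: 'n' appears 4 times


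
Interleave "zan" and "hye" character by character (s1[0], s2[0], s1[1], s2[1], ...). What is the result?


String 1: 'zan'
String 2: 'hye'
Operation: alternate characters
Pairs: 'z'+'h', 'a'+'y', 'n'+'e'
Result: zhayne


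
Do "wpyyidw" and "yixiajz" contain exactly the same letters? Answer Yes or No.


String 1: 'wpyyidw' -> sorted: 'dipwwyy'
String 2: 'yixiajz' -> sorted: 'aiijxyz'
Compare sorted forms: 'dipwwyy' != 'aiijxyz'
Anagram: No


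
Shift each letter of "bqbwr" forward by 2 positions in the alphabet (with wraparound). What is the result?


Input: 'bqbwr', shift = 2
Operation: for each letter, (position + 2) mod 26
Mapping: 'b'(1+2=3)->'d', 'q'(16+2=18)->'s', 'b'(1+2=3)->'d', 'w'(22+2=24)->'y', 'r'(17+2=19)->'t'
Result: dsdyt


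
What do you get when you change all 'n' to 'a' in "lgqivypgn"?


Input string: 'lgqivypgn'
Operation: replace 'n' with 'a'
Positions of 'n': 8
After replacement: lgqivypga


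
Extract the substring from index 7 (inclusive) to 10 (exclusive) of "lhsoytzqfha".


Input string: 'lhsoytzqfha'
Operation: slice [7:10]
Extract characters: s[7]='q', s[8]='f', s[9]='h'
Result: qfh


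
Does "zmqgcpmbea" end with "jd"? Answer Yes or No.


Input string: 'zmqgcpmbea'
Suffix to check: 'jd'
Last 2 characters of input: 'ea'
Match: False
Result: No


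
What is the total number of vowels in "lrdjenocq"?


Input string: 'lrdjenocq'
Operation: count vowels (a, e, i, o, u)
Scan: s[0]='l', s[1]='r', s[2]='d', s[3]='j', s[4]='e' (vowel), s[5]='n', s[6]='o' (vowel), s[7]='c', s[8]='q'
Vowels found: 2
Result: 2


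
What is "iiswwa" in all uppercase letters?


Input string: 'iiswwa'
Operation: convert each letter to uppercase
Mapping: 'i'->'I', 'i'->'I', 's'->'S', 'w'->'W', 'w'->'W', 'a'->'A'
Result: IISWWA


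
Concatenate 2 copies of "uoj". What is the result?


Input string: 'uoj'
Operation: repeat 2 times
Concatenation: 'uoj' + 'uoj'
Result: uojuoj


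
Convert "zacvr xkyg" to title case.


Input string: 'zacvr xkyg'
Operation: capitalize first letter of each word
Word transformations: 'zacvr'->'Zacvr', 'xkyg'->'Xkyg'
Result: Zacvr Xkyg


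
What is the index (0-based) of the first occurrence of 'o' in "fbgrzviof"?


Input string: 'fbgrzviof'
Target: 'o'
Scanning left to right: s[0]='f', s[1]='b', s[2]='g', s[3]='r', s[4]='z', s[5]='v', s[6]='i', s[7]='o'
First match at index: 7


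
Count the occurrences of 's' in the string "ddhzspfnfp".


Input string: 'ddhzspfnfp'
Target character: 's'
Scan each position: s[4]='s'
Matches found at indices: 4
Total: 1


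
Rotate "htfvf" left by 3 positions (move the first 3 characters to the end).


Input: 'htfvf', shift = 3
Operation: split at index 3 and swap parts
Front part s[0:3] = 'htf'
Back part s[3:] = 'vf'
Rotated = back + front = 'vf' + 'htf'
Result: vfhtf


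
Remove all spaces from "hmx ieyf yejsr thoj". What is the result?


Input string: 'hmx ieyf yejsr thoj'
Operation: remove all spaces
Words: 'hmx', 'ieyf', 'yejsr', 'thoj'
Join without spaces: hmxieyfyejsrthoj


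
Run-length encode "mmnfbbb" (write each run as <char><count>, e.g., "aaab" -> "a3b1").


Input: 'mmnfbbb'
Operation: identify consecutive runs
Runs: 'mm' -> m2, 'n' -> n1, 'f' -> f1, 'bbb' -> b3
Encoded: m2n1f1b3


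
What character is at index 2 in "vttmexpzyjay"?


Input string: 'vttmexpzyjay'
Operation: get character at index 2
Index mapping: s[0]='v', s[1]='t', s[2]='t'
Result: 't'


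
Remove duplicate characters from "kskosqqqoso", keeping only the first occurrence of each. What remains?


Input: 'kskosqqqoso'
Operation: keep first occurrence of each character
Scan: s[0]='k' new -> keep; s[1]='s' new -> keep; s[2]='k' seen -> skip; s[3]='o' new -> keep; s[4]='s' seen -> skip; s[5]='q' new -> keep; s[6]='q' seen -> skip; s[7]='q' seen -> skip; s[8]='o' seen -> skip; s[9]='s' seen -> skip; s[10]='o' seen -> skip
Result: ksoq


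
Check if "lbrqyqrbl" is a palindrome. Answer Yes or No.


Input string: 'lbrqyqrbl'
Reversed: 'lbrqyqrbl'
Compare pairs: s[0]='l' vs s[8]='l' (match), s[1]='b' vs s[7]='b' (match), s[2]='r' vs s[6]='r' (match), s[3]='q' vs s[5]='q' (match)
Palindrome: Yes


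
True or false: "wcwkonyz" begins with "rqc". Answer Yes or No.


Input string: 'wcwkonyz'
Prefix to check: 'rqc'
First 3 characters of input: 'wcw'
Match: False
Result: No


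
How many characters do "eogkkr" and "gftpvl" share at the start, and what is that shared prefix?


String 1: 'eogkkr'
String 2: 'gftpvl'
Compare position by position:
pos 0: 'e' vs 'g' differ -> stop
Longest common prefix: "" (length 0)


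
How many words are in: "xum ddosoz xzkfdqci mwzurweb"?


Input string: 'xum ddosoz xzkfdqci mwzurweb'
Operation: split by spaces
Words found: 'xum', 'ddosoz', 'xzkfdqci', 'mwzurweb'
Word count: 4


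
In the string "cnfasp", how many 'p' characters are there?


Input string: 'cnfasp'
Target character: 'p'
Scan each position: s[5]='p'
Matches found at indices: 5
Total: 1


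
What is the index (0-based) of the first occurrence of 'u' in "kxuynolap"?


Input string: 'kxuynolap'
Target: 'u'
Scanning left to right: s[0]='k', s[1]='x', s[2]='u'
First match at index: 2


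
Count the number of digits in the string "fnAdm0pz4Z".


Input string: 'fnAdm0pz4Z'
Operation: count digit characters (0-9)
Scan: 'f', 'n', 'A', 'd', 'm', '0'(digit), 'p', 'z', '4'(digit), 'Z'
Digits found: 2
Result: 2


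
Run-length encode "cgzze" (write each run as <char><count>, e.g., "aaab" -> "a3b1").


Input: 'cgzze'
Operation: identify consecutive runs
Runs: 'c' -> c1, 'g' -> g1, 'zz' -> z2, 'e' -> e1
Encoded: c1g1z2e1


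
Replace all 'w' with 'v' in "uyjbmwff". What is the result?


Input string: 'uyjbmwff'
Operation: replace 'w' with 'v'
Positions of 'w': 5
After replacement: uyjbmvff


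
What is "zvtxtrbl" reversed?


Input string: 'zvtxtrbl'
Operation: reverse character order
Original order: 'z' -> 'v' -> 't' -> 'x' -> 't' -> 'r' -> 'b' -> 'l'
Reversed order: 'l' -> 'b' -> 'r' -> 't' -> 'x' -> 't' -> 'v' -> 'z'
Result: lbrtxtvz


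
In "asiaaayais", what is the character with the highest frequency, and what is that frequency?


Input: 'asiaaayais'
Operation: tally each character
Counts: 'a':5, 'i':2, 's':2, 'y':1
Maximum: 'a' appears 5 times


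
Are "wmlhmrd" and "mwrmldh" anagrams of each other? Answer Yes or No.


String 1: 'wmlhmrd' -> sorted: 'dhlmmrw'
String 2: 'mwrmldh' -> sorted: 'dhlmmrw'
Compare sorted forms: 'dhlmmrw' == 'dhlmmrw'
Anagram: Yes


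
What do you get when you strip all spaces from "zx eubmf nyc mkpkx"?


Input string: 'zx eubmf nyc mkpkx'
Operation: remove all spaces
Words: 'zx', 'eubmf', 'nyc', 'mkpkx'
Join without spaces: zxeubmfnycmkpkx


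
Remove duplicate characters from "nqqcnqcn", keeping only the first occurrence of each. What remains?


Input: 'nqqcnqcn'
Operation: keep first occurrence of each character
Scan: s[0]='n' new -> keep; s[1]='q' new -> keep; s[2]='q' seen -> skip; s[3]='c' new -> keep; s[4]='n' seen -> skip; s[5]='q' seen -> skip; s[6]='c' seen -> skip; s[7]='n' seen -> skip
Result: nqc


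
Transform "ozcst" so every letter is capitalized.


Input string: 'ozcst'
Operation: convert each letter to uppercase
Mapping: 'o'->'O', 'z'->'Z', 'c'->'C', 's'->'S', 't'->'T'
Result: OZCST


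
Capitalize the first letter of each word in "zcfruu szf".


Input string: 'zcfruu szf'
Operation: capitalize first letter of each word
Word transformations: 'zcfruu'->'Zcfruu', 'szf'->'Szf'
Result: Zcfruu Szf


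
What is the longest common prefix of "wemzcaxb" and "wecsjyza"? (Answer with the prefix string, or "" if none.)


String 1: 'wemzcaxb'
String 2: 'wecsjyza'
Compare position by position:
pos 0: 'w' vs 'w' match
pos 1: 'e' vs 'e' match
pos 2: 'm' vs 'c' differ -> stop
Longest common prefix: "we" (length 2)


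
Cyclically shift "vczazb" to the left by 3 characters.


Input: 'vczazb', shift = 3
Operation: split at index 3 and swap parts
Front part s[0:3] = 'vcz'
Back part s[3:] = 'azb'
Rotated = back + front = 'azb' + 'vcz'
Result: azbvcz


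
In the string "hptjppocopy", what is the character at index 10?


Input string: 'hptjppocopy'
Operation: get character at index 10
Index mapping: s[0]='h', s[1]='p', s[2]='t', s[3]='j', s[4]='p', s[5]='p', s[6]='o', s[7]='c', s[8]='o', s[9]='p', s[10]='y'
Result: 'y'


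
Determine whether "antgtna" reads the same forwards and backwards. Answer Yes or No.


Input string: 'antgtna'
Reversed: 'antgtna'
Compare pairs: s[0]='a' vs s[6]='a' (match), s[1]='n' vs s[5]='n' (match), s[2]='t' vs s[4]='t' (match)
Palindrome: Yes


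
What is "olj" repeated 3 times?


Input string: 'olj'
Operation: repeat 3 times
Concatenation: 'olj' + 'olj' + 'olj'
Result: oljoljolj


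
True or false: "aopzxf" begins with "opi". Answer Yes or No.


Input string: 'aopzxf'
Prefix to check: 'opi'
First 3 characters of input: 'aop'
Match: False
Result: No


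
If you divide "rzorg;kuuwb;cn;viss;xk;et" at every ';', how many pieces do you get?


Input string: 'rzorg;kuuwb;cn;viss;xk;et'
Delimiter: ';'
Split result: 'rzorg', 'kuuwb', 'cn', 'viss', 'xk', 'et'
Number of parts: 6


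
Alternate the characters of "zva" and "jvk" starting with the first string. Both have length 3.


String 1: 'zva'
String 2: 'jvk'
Operation: alternate characters
Pairs: 'z'+'j', 'v'+'v', 'a'+'k'
Result: zjvvak


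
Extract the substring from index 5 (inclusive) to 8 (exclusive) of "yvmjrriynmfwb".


Input string: 'yvmjrriynmfwb'
Operation: slice [5:8]
Extract characters: s[5]='r', s[6]='i', s[7]='y'
Result: riy


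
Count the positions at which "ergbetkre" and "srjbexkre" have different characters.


String 1: 'ergbetkre'
String 2: 'srjbexkre'
Compare each position: pos 0: 'e'!='s', pos 1: 'r'=='r', pos 2: 'g'!='j', pos 3: 'b'=='b', pos 4: 'e'=='e', pos 5: 't'!='x', pos 6: 'k'=='k', pos 7: 'r'=='r', pos 8: 'e'=='e'
Differing positions: 3
Hamming distance: 3


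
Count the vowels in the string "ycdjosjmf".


Input string: 'ycdjosjmf'
Operation: count vowels (a, e, i, o, u)
Scan: s[0]='y', s[1]='c', s[2]='d', s[3]='j', s[4]='o' (vowel), s[5]='s', s[6]='j', s[7]='m', s[8]='f'
Vowels found: 1
Result: 1


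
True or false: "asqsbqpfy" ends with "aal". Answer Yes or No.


Input string: 'asqsbqpfy'
Suffix to check: 'aal'
Last 3 characters of input: 'pfy'
Match: False
Result: No


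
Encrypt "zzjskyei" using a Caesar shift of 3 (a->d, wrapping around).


Input: 'zzjskyei', shift = 3
Operation: for each letter, (position + 3) mod 26
Mapping: 'z'(25+3=28, 28 mod 26=2)->'c', 'z'(25+3=28, 28 mod 26=2)->'c', 'j'(9+3=12)->'m', 's'(18+3=21)->'v', 'k'(10+3=13)->'n', 'y'(24+3=27, 27 mod 26=1)->'b', 'e'(4+3=7)->'h', 'i'(8+3=11)->'l'
Result: ccmvnbhl


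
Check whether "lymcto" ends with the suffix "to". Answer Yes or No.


Input string: 'lymcto'
Suffix to check: 'to'
Last 2 characters of input: 'to'
Match: True
Result: Yes


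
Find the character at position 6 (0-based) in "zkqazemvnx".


Input string: 'zkqazemvnx'
Operation: get character at index 6
Index mapping: s[0]='z', s[1]='k', s[2]='q', s[3]='a', s[4]='z', s[5]='e', s[6]='m'
Result: 'm'


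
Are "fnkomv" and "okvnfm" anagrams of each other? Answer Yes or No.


String 1: 'fnkomv' -> sorted: 'fkmnov'
String 2: 'okvnfm' -> sorted: 'fkmnov'
Compare sorted forms: 'fkmnov' == 'fkmnov'
Anagram: Yes


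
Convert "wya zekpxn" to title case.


Input string: 'wya zekpxn'
Operation: capitalize first letter of each word
Word transformations: 'wya'->'Wya', 'zekpxn'->'Zekpxn'
Result: Wya Zekpxn


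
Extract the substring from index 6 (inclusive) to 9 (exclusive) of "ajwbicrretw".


Input string: 'ajwbicrretw'
Operation: slice [6:9]
Extract characters: s[6]='r', s[7]='r', s[8]='e'
Result: rre


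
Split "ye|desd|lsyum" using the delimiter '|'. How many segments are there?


Input string: 'ye|desd|lsyum'
Delimiter: '|'
Split result: 'ye', 'desd', 'lsyum'
Number of parts: 3


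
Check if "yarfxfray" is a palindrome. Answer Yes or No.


Input string: 'yarfxfray'
Reversed: 'yarfxfray'
Compare pairs: s[0]='y' vs s[8]='y' (match), s[1]='a' vs s[7]='a' (match), s[2]='r' vs s[6]='r' (match), s[3]='f' vs s[5]='f' (match)
Palindrome: Yes


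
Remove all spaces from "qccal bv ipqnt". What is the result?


Input string: 'qccal bv ipqnt'
Operation: remove all spaces
Words: 'qccal', 'bv', 'ipqnt'
Join without spaces: qccalbvipqnt


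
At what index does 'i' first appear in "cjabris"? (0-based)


Input string: 'cjabris'
Target: 'i'
Scanning left to right: s[0]='c', s[1]='j', s[2]='a', s[3]='b', s[4]='r', s[5]='i'
First match at index: 5


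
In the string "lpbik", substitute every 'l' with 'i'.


Input string: 'lpbik'
Operation: replace 'l' with 'i'
Positions of 'l': 0
After replacement: ipbik


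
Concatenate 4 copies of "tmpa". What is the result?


Input string: 'tmpa'
Operation: repeat 4 times
Concatenation: 'tmpa' + 'tmpa' + 'tmpa' + 'tmpa'
Result: tmpatmpatmpatmpa


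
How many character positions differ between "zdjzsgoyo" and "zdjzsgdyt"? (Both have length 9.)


String 1: 'zdjzsgoyo'
String 2: 'zdjzsgdyt'
Compare each position: pos 0: 'z'=='z', pos 1: 'd'=='d', pos 2: 'j'=='j', pos 3: 'z'=='z', pos 4: 's'=='s', pos 5: 'g'=='g', pos 6: 'o'!='d', pos 7: 'y'=='y', pos 8: 'o'!='t'
Differing positions: 2
Hamming distance: 2


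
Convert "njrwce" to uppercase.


Input string: 'njrwce'
Operation: convert each letter to uppercase
Mapping: 'n'->'N', 'j'->'J', 'r'->'R', 'w'->'W', 'c'->'C', 'e'->'E'
Result: NJRWCE


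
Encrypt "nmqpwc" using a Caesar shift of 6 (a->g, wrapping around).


Input: 'nmqpwc', shift = 6
Operation: for each letter, (position + 6) mod 26
Mapping: 'n'(13+6=19)->'t', 'm'(12+6=18)->'s', 'q'(16+6=22)->'w', 'p'(15+6=21)->'v', 'w'(22+6=28, 28 mod 26=2)->'c', 'c'(2+6=8)->'i'
Result: tswvci


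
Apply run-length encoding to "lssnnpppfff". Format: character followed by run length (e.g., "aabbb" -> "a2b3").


Input: 'lssnnpppfff'
Operation: identify consecutive runs
Runs: 'l' -> l1, 'ss' -> s2, 'nn' -> n2, 'ppp' -> p3, 'fff' -> f3
Encoded: l1s2n2p3f3


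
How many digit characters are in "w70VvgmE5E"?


Input string: 'w70VvgmE5E'
Operation: count digit characters (0-9)
Scan: 'w', '7'(digit), '0'(digit), 'V', 'v', 'g', 'm', 'E', '5'(digit), 'E'
Digits found: 3
Result: 3


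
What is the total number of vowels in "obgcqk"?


Input string: 'obgcqk'
Operation: count vowels (a, e, i, o, u)
Scan: s[0]='o' (vowel), s[1]='b', s[2]='g', s[3]='c', s[4]='q', s[5]='k'
Vowels found: 1
Result: 1


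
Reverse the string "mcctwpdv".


Input string: 'mcctwpdv'
Operation: reverse character order
Original order: 'm' -> 'c' -> 'c' -> 't' -> 'w' -> 'p' -> 'd' -> 'v'
Reversed order: 'v' -> 'd' -> 'p' -> 'w' -> 't' -> 'c' -> 'c' -> 'm'
Result: vdpwtccm


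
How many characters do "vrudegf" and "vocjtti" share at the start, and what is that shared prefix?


String 1: 'vrudegf'
String 2: 'vocjtti'
Compare position by position:
pos 0: 'v' vs 'v' match
pos 1: 'r' vs 'o' differ -> stop
Longest common prefix: "v" (length 1)


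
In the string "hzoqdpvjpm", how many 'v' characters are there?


Input string: 'hzoqdpvjpm'
Target character: 'v'
Scan each position: s[6]='v'
Matches found at indices: 6
Total: 1


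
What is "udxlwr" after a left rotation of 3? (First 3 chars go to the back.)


Input: 'udxlwr', shift = 3
Operation: split at index 3 and swap parts
Front part s[0:3] = 'udx'
Back part s[3:] = 'lwr'
Rotated = back + front = 'lwr' + 'udx'
Result: lwrudx


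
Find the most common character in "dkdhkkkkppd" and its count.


Input: 'dkdhkkkkppd'
Operation: tally each character
Counts: 'd':3, 'h':1, 'k':5, 'p':2
Maximum: 'k' appears 5 times


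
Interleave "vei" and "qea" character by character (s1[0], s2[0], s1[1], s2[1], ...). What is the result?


String 1: 'vei'
String 2: 'qea'
Operation: alternate characters
Pairs: 'v'+'q', 'e'+'e', 'i'+'a'
Result: vqeeia


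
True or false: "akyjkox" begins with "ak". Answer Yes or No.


Input string: 'akyjkox'
Prefix to check: 'ak'
First 2 characters of input: 'ak'
Match: True
Result: Yes


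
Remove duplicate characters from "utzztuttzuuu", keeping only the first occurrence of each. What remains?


Input: 'utzztuttzuuu'
Operation: keep first occurrence of each character
Scan: s[0]='u' new -> keep; s[1]='t' new -> keep; s[2]='z' new -> keep; s[3]='z' seen -> skip; s[4]='t' seen -> skip; s[5]='u' seen -> skip; s[6]='t' seen -> skip; s[7]='t' seen -> skip; s[8]='z' seen -> skip; s[9]='u' seen -> skip; s[10]='u' seen -> skip; s[11]='u' seen -> skip
Result: utz


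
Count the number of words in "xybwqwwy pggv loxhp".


Input string: 'xybwqwwy pggv loxhp'
Operation: split by spaces
Words found: 'xybwqwwy', 'pggv', 'loxhp'
Word count: 3


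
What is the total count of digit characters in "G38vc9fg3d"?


Input string: 'G38vc9fg3d'
Operation: count digit characters (0-9)
Scan: 'G', '3'(digit), '8'(digit), 'v', 'c', '9'(digit), 'f', 'g', '3'(digit), 'd'
Digits found: 4
Result: 4


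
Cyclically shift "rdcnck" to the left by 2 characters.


Input: 'rdcnck', shift = 2
Operation: split at index 2 and swap parts
Front part s[0:2] = 'rd'
Back part s[2:] = 'cnck'
Rotated = back + front = 'cnck' + 'rd'
Result: cnckrd


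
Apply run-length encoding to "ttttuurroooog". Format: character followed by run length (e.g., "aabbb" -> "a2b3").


Input: 'ttttuurroooog'
Operation: identify consecutive runs
Runs: 'tttt' -> t4, 'uu' -> u2, 'rr' -> r2, 'oooo' -> o4, 'g' -> g1
Encoded: t4u2r2o4g1


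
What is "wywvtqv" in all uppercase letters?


Input string: 'wywvtqv'
Operation: convert each letter to uppercase
Mapping: 'w'->'W', 'y'->'Y', 'w'->'W', 'v'->'V', 't'->'T', 'q'->'Q', 'v'->'V'
Result: WYWVTQV


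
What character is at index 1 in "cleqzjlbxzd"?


Input string: 'cleqzjlbxzd'
Operation: get character at index 1
Index mapping: s[0]='c', s[1]='l'
Result: 'l'


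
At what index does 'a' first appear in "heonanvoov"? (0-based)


Input string: 'heonanvoov'
Target: 'a'
Scanning left to right: s[0]='h', s[1]='e', s[2]='o', s[3]='n', s[4]='a'
First match at index: 4


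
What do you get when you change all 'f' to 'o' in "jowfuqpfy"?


Input string: 'jowfuqpfy'
Operation: replace 'f' with 'o'
Positions of 'f': 3, 7
After replacement: jowouqpoy


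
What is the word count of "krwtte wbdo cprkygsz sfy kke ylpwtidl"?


Input string: 'krwtte wbdo cprkygsz sfy kke ylpwtidl'
Operation: split by spaces
Words found: 'krwtte', 'wbdo', 'cprkygsz', 'sfy', 'kke', 'ylpwtidl'
Word count: 6


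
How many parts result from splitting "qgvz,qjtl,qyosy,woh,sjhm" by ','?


Input string: 'qgvz,qjtl,qyosy,woh,sjhm'
Delimiter: ','
Split result: 'qgvz', 'qjtl', 'qyosy', 'woh', 'sjhm'
Number of parts: 5


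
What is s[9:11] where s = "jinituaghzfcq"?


Input string: 'jinituaghzfcq'
Operation: slice [9:11]
Extract characters: s[9]='z', s[10]='f'
Result: zf


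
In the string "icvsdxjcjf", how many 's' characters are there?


Input string: 'icvsdxjcjf'
Target character: 's'
Scan each position: s[3]='s'
Matches found at indices: 3
Total: 1


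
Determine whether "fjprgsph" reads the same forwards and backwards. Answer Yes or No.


Input string: 'fjprgsph'
Reversed: 'hpsgrpjf'
Compare pairs: s[0]='f' vs s[7]='h' (mismatch), s[1]='j' vs s[6]='p' (mismatch), s[2]='p' vs s[5]='s' (mismatch), s[3]='r' vs s[4]='g' (mismatch)
Palindrome: No


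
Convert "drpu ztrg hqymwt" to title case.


Input string: 'drpu ztrg hqymwt'
Operation: capitalize first letter of each word
Word transformations: 'drpu'->'Drpu', 'ztrg'->'Ztrg', 'hqymwt'->'Hqymwt'
Result: Drpu Ztrg Hqymwt


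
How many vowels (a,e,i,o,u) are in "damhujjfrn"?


Input string: 'damhujjfrn'
Operation: count vowels (a, e, i, o, u)
Scan: s[0]='d', s[1]='a' (vowel), s[2]='m', s[3]='h', s[4]='u' (vowel), s[5]='j', s[6]='j', s[7]='f', s[8]='r', s[9]='n'
Vowels found: 2
Result: 2


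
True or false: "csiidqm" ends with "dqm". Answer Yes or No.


Input string: 'csiidqm'
Suffix to check: 'dqm'
Last 3 characters of input: 'dqm'
Match: True
Result: Yes


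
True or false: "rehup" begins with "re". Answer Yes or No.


Input string: 'rehup'
Prefix to check: 're'
First 2 characters of input: 're'
Match: True
Result: Yes


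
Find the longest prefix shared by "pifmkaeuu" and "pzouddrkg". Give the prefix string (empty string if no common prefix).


String 1: 'pifmkaeuu'
String 2: 'pzouddrkg'
Compare position by position:
pos 0: 'p' vs 'p' match
pos 1: 'i' vs 'z' differ -> stop
Longest common prefix: "p" (length 1)


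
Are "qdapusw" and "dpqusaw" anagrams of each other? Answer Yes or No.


String 1: 'qdapusw' -> sorted: 'adpqsuw'
String 2: 'dpqusaw' -> sorted: 'adpqsuw'
Compare sorted forms: 'adpqsuw' == 'adpqsuw'
Anagram: Yes


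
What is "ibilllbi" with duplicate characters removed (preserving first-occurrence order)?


Input: 'ibilllbi'
Operation: keep first occurrence of each character
Scan: s[0]='i' new -> keep; s[1]='b' new -> keep; s[2]='i' seen -> skip; s[3]='l' new -> keep; s[4]='l' seen -> skip; s[5]='l' seen -> skip; s[6]='b' seen -> skip; s[7]='i' seen -> skip
Result: ibl


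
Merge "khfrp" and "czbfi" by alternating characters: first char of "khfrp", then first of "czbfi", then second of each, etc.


String 1: 'khfrp'
String 2: 'czbfi'
Operation: alternate characters
Pairs: 'k'+'c', 'h'+'z', 'f'+'b', 'r'+'f', 'p'+'i'
Result: kchzfbrfpi


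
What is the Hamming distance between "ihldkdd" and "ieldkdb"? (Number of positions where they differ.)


String 1: 'ihldkdd'
String 2: 'ieldkdb'
Compare each position: pos 0: 'i'=='i', pos 1: 'h'!='e', pos 2: 'l'=='l', pos 3: 'd'=='d', pos 4: 'k'=='k', pos 5: 'd'=='d', pos 6: 'd'!='b'
Differing positions: 2
Hamming distance: 2


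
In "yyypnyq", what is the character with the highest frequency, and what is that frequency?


Input: 'yyypnyq'
Operation: tally each character
Counts: 'n':1, 'p':1, 'q':1, 'y':4
Maximum: 'y' appears 4 times


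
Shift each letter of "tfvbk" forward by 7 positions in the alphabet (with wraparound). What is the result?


Input: 'tfvbk', shift = 7
Operation: for each letter, (position + 7) mod 26
Mapping: 't'(19+7=26, 26 mod 26=0)->'a', 'f'(5+7=12)->'m', 'v'(21+7=28, 28 mod 26=2)->'c', 'b'(1+7=8)->'i', 'k'(10+7=17)->'r'
Result: amcir


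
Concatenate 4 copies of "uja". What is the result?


Input string: 'uja'
Operation: repeat 4 times
Concatenation: 'uja' + 'uja' + 'uja' + 'uja'
Result: ujaujaujauja


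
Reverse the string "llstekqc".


Input string: 'llstekqc'
Operation: reverse character order
Original order: 'l' -> 'l' -> 's' -> 't' -> 'e' -> 'k' -> 'q' -> 'c'
Reversed order: 'c' -> 'q' -> 'k' -> 'e' -> 't' -> 's' -> 'l' -> 'l'
Result: cqketsll


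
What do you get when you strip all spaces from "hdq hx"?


Input string: 'hdq hx'
Operation: remove all spaces
Words: 'hdq', 'hx'
Join without spaces: hdqhx


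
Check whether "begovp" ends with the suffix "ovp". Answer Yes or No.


Input string: 'begovp'
Suffix to check: 'ovp'
Last 3 characters of input: 'ovp'
Match: True
Result: Yes


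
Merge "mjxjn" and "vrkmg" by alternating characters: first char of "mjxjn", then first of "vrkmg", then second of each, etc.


String 1: 'mjxjn'
String 2: 'vrkmg'
Operation: alternate characters
Pairs: 'm'+'v', 'j'+'r', 'x'+'k', 'j'+'m', 'n'+'g'
Result: mvjrxkjmng


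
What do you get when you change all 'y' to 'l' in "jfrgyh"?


Input string: 'jfrgyh'
Operation: replace 'y' with 'l'
Positions of 'y': 4
After replacement: jfrglh


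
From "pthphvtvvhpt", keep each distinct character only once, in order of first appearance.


Input: 'pthphvtvvhpt'
Operation: keep first occurrence of each character
Scan: s[0]='p' new -> keep; s[1]='t' new -> keep; s[2]='h' new -> keep; s[3]='p' seen -> skip; s[4]='h' seen -> skip; s[5]='v' new -> keep; s[6]='t' seen -> skip; s[7]='v' seen -> skip; s[8]='v' seen -> skip; s[9]='h' seen -> skip; s[10]='p' seen -> skip; s[11]='t' seen -> skip
Result: pthv


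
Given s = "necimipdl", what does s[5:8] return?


Input string: 'necimipdl'
Operation: slice [5:8]
Extract characters: s[5]='i', s[6]='p', s[7]='d'
Result: ipd


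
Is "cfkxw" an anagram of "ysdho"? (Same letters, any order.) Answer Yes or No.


String 1: 'ysdho' -> sorted: 'dhosy'
String 2: 'cfkxw' -> sorted: 'cfkwx'
Compare sorted forms: 'dhosy' != 'cfkwx'
Anagram: No


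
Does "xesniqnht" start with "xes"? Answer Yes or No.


Input string: 'xesniqnht'
Prefix to check: 'xes'
First 3 characters of input: 'xes'
Match: True
Result: Yes


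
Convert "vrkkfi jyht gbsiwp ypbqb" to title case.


Input string: 'vrkkfi jyht gbsiwp ypbqb'
Operation: capitalize first letter of each word
Word transformations: 'vrkkfi'->'Vrkkfi', 'jyht'->'Jyht', 'gbsiwp'->'Gbsiwp', 'ypbqb'->'Ypbqb'
Result: Vrkkfi Jyht Gbsiwp Ypbqb


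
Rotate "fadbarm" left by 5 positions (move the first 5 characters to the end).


Input: 'fadbarm', shift = 5
Operation: split at index 5 and swap parts
Front part s[0:5] = 'fadba'
Back part s[5:] = 'rm'
Rotated = back + front = 'rm' + 'fadba'
Result: rmfadba


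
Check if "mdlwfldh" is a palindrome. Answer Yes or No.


Input string: 'mdlwfldh'
Reversed: 'hdlfwldm'
Compare pairs: s[0]='m' vs s[7]='h' (mismatch), s[1]='d' vs s[6]='d' (match), s[2]='l' vs s[5]='l' (match), s[3]='w' vs s[4]='f' (mismatch)
Palindrome: No


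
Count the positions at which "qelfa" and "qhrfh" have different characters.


String 1: 'qelfa'
String 2: 'qhrfh'
Compare each position: pos 0: 'q'=='q', pos 1: 'e'!='h', pos 2: 'l'!='r', pos 3: 'f'=='f', pos 4: 'a'!='h'
Differing positions: 3
Hamming distance: 3


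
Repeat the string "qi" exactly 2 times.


Input string: 'qi'
Operation: repeat 2 times
Concatenation: 'qi' + 'qi'
Result: qiqi


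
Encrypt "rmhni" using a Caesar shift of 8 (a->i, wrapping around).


Input: 'rmhni', shift = 8
Operation: for each letter, (position + 8) mod 26
Mapping: 'r'(17+8=25)->'z', 'm'(12+8=20)->'u', 'h'(7+8=15)->'p', 'n'(13+8=21)->'v', 'i'(8+8=16)->'q'
Result: zupvq


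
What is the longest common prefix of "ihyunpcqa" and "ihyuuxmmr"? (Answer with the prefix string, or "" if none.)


String 1: 'ihyunpcqa'
String 2: 'ihyuuxmmr'
Compare position by position:
pos 0: 'i' vs 'i' match
pos 1: 'h' vs 'h' match
pos 2: 'y' vs 'y' match
pos 3: 'u' vs 'u' match
pos 4: 'n' vs 'u' differ -> stop
Longest common prefix: "ihyu" (length 4)


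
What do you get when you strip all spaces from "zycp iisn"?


Input string: 'zycp iisn'
Operation: remove all spaces
Words: 'zycp', 'iisn'
Join without spaces: zycpiisn


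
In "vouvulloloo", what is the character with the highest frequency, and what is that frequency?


Input: 'vouvulloloo'
Operation: tally each character
Counts: 'l':3, 'o':4, 'u':2, 'v':2
Maximum: 'o' appears 4 times


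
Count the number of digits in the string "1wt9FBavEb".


Input string: '1wt9FBavEb'
Operation: count digit characters (0-9)
Scan: '1'(digit), 'w', 't', '9'(digit), 'F', 'B', 'a', 'v', 'E', 'b'
Digits found: 2
Result: 2


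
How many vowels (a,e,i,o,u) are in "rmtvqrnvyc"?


Input string: 'rmtvqrnvyc'
Operation: count vowels (a, e, i, o, u)
Scan: s[0]='r', s[1]='m', s[2]='t', s[3]='v', s[4]='q', s[5]='r', s[6]='n', s[7]='v', s[8]='y', s[9]='c'
Vowels found: 0
Result: 0


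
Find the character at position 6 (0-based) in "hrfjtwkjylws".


Input string: 'hrfjtwkjylws'
Operation: get character at index 6
Index mapping: s[0]='h', s[1]='r', s[2]='f', s[3]='j', s[4]='t', s[5]='w', s[6]='k'
Result: 'k'


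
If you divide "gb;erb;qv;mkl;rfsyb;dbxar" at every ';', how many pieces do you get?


Input string: 'gb;erb;qv;mkl;rfsyb;dbxar'
Delimiter: ';'
Split result: 'gb', 'erb', 'qv', 'mkl', 'rfsyb', 'dbxar'
Number of parts: 6


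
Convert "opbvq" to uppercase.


Input string: 'opbvq'
Operation: convert each letter to uppercase
Mapping: 'o'->'O', 'p'->'P', 'b'->'B', 'v'->'V', 'q'->'Q'
Result: OPBVQ


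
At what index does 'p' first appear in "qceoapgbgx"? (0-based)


Input string: 'qceoapgbgx'
Target: 'p'
Scanning left to right: s[0]='q', s[1]='c', s[2]='e', s[3]='o', s[4]='a', s[5]='p'
First match at index: 5


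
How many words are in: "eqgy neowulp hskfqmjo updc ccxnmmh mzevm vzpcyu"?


Input string: 'eqgy neowulp hskfqmjo updc ccxnmmh mzevm vzpcyu'
Operation: split by spaces
Words found: 'eqgy', 'neowulp', 'hskfqmjo', 'updc', 'ccxnmmh', 'mzevm', 'vzpcyu'
Word count: 7


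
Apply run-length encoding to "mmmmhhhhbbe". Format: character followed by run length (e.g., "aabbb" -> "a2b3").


Input: 'mmmmhhhhbbe'
Operation: identify consecutive runs
Runs: 'mmmm' -> m4, 'hhhh' -> h4, 'bb' -> b2, 'e' -> e1
Encoded: m4h4b2e1


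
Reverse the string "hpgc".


Input string: 'hpgc'
Operation: reverse character order
Original order: 'h' -> 'p' -> 'g' -> 'c'
Reversed order: 'c' -> 'g' -> 'p' -> 'h'
Result: cgph


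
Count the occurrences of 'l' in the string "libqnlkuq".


Input string: 'libqnlkuq'
Target character: 'l'
Scan each position: s[0]='l', s[5]='l'
Matches found at indices: 0, 5
Total: 2


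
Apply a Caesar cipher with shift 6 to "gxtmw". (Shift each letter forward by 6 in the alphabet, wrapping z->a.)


Input: 'gxtmw', shift = 6
Operation: for each letter, (position + 6) mod 26
Mapping: 'g'(6+6=12)->'m', 'x'(23+6=29, 29 mod 26=3)->'d', 't'(19+6=25)->'z', 'm'(12+6=18)->'s', 'w'(22+6=28, 28 mod 26=2)->'c'
Result: mdzsc


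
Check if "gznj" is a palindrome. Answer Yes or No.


Input string: 'gznj'
Reversed: 'jnzg'
Compare pairs: s[0]='g' vs s[3]='j' (mismatch), s[1]='z' vs s[2]='n' (mismatch)
Palindrome: No


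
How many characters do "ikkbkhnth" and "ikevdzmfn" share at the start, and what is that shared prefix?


String 1: 'ikkbkhnth'
String 2: 'ikevdzmfn'
Compare position by position:
pos 0: 'i' vs 'i' match
pos 1: 'k' vs 'k' match
pos 2: 'k' vs 'e' differ -> stop
Longest common prefix: "ik" (length 2)


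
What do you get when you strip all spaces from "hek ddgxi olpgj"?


Input string: 'hek ddgxi olpgj'
Operation: remove all spaces
Words: 'hek', 'ddgxi', 'olpgj'
Join without spaces: hekddgxiolpgj


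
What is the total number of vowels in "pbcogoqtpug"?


Input string: 'pbcogoqtpug'
Operation: count vowels (a, e, i, o, u)
Scan: s[0]='p', s[1]='b', s[2]='c', s[3]='o' (vowel), s[4]='g', s[5]='o' (vowel), s[6]='q', s[7]='t', s[8]='p', s[9]='u' (vowel), s[10]='g'
Vowels found: 3
Result: 3


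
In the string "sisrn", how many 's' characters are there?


Input string: 'sisrn'
Target character: 's'
Scan each position: s[0]='s', s[2]='s'
Matches found at indices: 0, 2
Total: 2


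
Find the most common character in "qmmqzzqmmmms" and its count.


Input: 'qmmqzzqmmmms'
Operation: tally each character
Counts: 'm':6, 'q':3, 's':1, 'z':2
Maximum: 'm' appears 6 times


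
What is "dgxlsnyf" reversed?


Input string: 'dgxlsnyf'
Operation: reverse character order
Original order: 'd' -> 'g' -> 'x' -> 'l' -> 's' -> 'n' -> 'y' -> 'f'
Reversed order: 'f' -> 'y' -> 'n' -> 's' -> 'l' -> 'x' -> 'g' -> 'd'
Result: fynslxgd


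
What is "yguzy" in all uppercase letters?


Input string: 'yguzy'
Operation: convert each letter to uppercase
Mapping: 'y'->'Y', 'g'->'G', 'u'->'U', 'z'->'Z', 'y'->'Y'
Result: YGUZY


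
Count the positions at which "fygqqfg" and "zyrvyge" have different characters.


String 1: 'fygqqfg'
String 2: 'zyrvyge'
Compare each position: pos 0: 'f'!='z', pos 1: 'y'=='y', pos 2: 'g'!='r', pos 3: 'q'!='v', pos 4: 'q'!='y', pos 5: 'f'!='g', pos 6: 'g'!='e'
Differing positions: 6
Hamming distance: 6


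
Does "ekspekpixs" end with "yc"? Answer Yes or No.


Input string: 'ekspekpixs'
Suffix to check: 'yc'
Last 2 characters of input: 'xs'
Match: False
Result: No


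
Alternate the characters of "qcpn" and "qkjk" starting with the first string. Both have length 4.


String 1: 'qcpn'
String 2: 'qkjk'
Operation: alternate characters
Pairs: 'q'+'q', 'c'+'k', 'p'+'j', 'n'+'k'
Result: qqckpjnk


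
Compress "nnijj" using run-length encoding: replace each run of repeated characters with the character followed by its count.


Input: 'nnijj'
Operation: identify consecutive runs
Runs: 'nn' -> n2, 'i' -> i1, 'jj' -> j2
Encoded: n2i1j2


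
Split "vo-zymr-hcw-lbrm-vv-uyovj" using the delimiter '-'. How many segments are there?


Input string: 'vo-zymr-hcw-lbrm-vv-uyovj'
Delimiter: '-'
Split result: 'vo', 'zymr', 'hcw', 'lbrm', 'vv', 'uyovj'
Number of parts: 6


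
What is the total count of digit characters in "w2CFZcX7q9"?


Input string: 'w2CFZcX7q9'
Operation: count digit characters (0-9)
Scan: 'w', '2'(digit), 'C', 'F', 'Z', 'c', 'X', '7'(digit), 'q', '9'(digit)
Digits found: 3
Result: 3


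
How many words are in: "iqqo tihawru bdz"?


Input string: 'iqqo tihawru bdz'
Operation: split by spaces
Words found: 'iqqo', 'tihawru', 'bdz'
Word count: 3


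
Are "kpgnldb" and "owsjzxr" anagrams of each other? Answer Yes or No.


String 1: 'kpgnldb' -> sorted: 'bdgklnp'
String 2: 'owsjzxr' -> sorted: 'jorswxz'
Compare sorted forms: 'bdgklnp' != 'jorswxz'
Anagram: No


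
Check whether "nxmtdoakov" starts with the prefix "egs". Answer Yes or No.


Input string: 'nxmtdoakov'
Prefix to check: 'egs'
First 3 characters of input: 'nxm'
Match: False
Result: No


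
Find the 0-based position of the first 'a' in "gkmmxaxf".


Input string: 'gkmmxaxf'
Target: 'a'
Scanning left to right: s[0]='g', s[1]='k', s[2]='m', s[3]='m', s[4]='x', s[5]='a'
First match at index: 5


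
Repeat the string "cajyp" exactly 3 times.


Input string: 'cajyp'
Operation: repeat 3 times
Concatenation: 'cajyp' + 'cajyp' + 'cajyp'
Result: cajypcajypcajyp


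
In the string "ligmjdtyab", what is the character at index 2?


Input string: 'ligmjdtyab'
Operation: get character at index 2
Index mapping: s[0]='l', s[1]='i', s[2]='g'
Result: 'g'


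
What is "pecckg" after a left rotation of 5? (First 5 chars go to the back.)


Input: 'pecckg', shift = 5
Operation: split at index 5 and swap parts
Front part s[0:5] = 'pecck'
Back part s[5:] = 'g'
Rotated = back + front = 'g' + 'pecck'
Result: gpecck


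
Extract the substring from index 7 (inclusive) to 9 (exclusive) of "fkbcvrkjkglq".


Input string: 'fkbcvrkjkglq'
Operation: slice [7:9]
Extract characters: s[7]='j', s[8]='k'
Result: jk


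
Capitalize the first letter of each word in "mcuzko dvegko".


Input string: 'mcuzko dvegko'
Operation: capitalize first letter of each word
Word transformations: 'mcuzko'->'Mcuzko', 'dvegko'->'Dvegko'
Result: Mcuzko Dvegko


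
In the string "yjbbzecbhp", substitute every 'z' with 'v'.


Input string: 'yjbbzecbhp'
Operation: replace 'z' with 'v'
Positions of 'z': 4
After replacement: yjbbvecbhp


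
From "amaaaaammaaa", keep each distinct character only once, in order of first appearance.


Input: 'amaaaaammaaa'
Operation: keep first occurrence of each character
Scan: s[0]='a' new -> keep; s[1]='m' new -> keep; s[2]='a' seen -> skip; s[3]='a' seen -> skip; s[4]='a' seen -> skip; s[5]='a' seen -> skip; s[6]='a' seen -> skip; s[7]='m' seen -> skip; s[8]='m' seen -> skip; s[9]='a' seen -> skip; s[10]='a' seen -> skip; s[11]='a' seen -> skip
Result: am


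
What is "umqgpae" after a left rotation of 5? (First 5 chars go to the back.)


Input: 'umqgpae', shift = 5
Operation: split at index 5 and swap parts
Front part s[0:5] = 'umqgp'
Back part s[5:] = 'ae'
Rotated = back + front = 'ae' + 'umqgp'
Result: aeumqgp


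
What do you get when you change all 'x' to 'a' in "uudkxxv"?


Input string: 'uudkxxv'
Operation: replace 'x' with 'a'
Positions of 'x': 4, 5
After replacement: uudkaav


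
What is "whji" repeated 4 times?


Input string: 'whji'
Operation: repeat 4 times
Concatenation: 'whji' + 'whji' + 'whji' + 'whji'
Result: whjiwhjiwhjiwhji


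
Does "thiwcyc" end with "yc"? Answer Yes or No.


Input string: 'thiwcyc'
Suffix to check: 'yc'
Last 2 characters of input: 'yc'
Match: True
Result: Yes


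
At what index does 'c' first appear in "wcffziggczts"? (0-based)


Input string: 'wcffziggczts'
Target: 'c'
Scanning left to right: s[0]='w', s[1]='c'
First match at index: 1


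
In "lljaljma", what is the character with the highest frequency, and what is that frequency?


Input: 'lljaljma'
Operation: tally each character
Counts: 'a':2, 'j':2, 'l':3, 'm':1
Maximum: 'l' appears 3 times


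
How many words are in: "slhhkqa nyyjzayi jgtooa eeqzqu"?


Input string: 'slhhkqa nyyjzayi jgtooa eeqzqu'
Operation: split by spaces
Words found: 'slhhkqa', 'nyyjzayi', 'jgtooa', 'eeqzqu'
Word count: 4


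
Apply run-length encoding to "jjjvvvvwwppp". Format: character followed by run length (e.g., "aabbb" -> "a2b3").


Input: 'jjjvvvvwwppp'
Operation: identify consecutive runs
Runs: 'jjj' -> j3, 'vvvv' -> v4, 'ww' -> w2, 'ppp' -> p3
Encoded: j3v4w2p3


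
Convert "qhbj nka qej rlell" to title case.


Input string: 'qhbj nka qej rlell'
Operation: capitalize first letter of each word
Word transformations: 'qhbj'->'Qhbj', 'nka'->'Nka', 'qej'->'Qej', 'rlell'->'Rlell'
Result: Qhbj Nka Qej Rlell


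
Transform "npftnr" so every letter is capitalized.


Input string: 'npftnr'
Operation: convert each letter to uppercase
Mapping: 'n'->'N', 'p'->'P', 'f'->'F', 't'->'T', 'n'->'N', 'r'->'R'
Result: NPFTNR


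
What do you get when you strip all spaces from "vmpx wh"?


Input string: 'vmpx wh'
Operation: remove all spaces
Words: 'vmpx', 'wh'
Join without spaces: vmpxwh


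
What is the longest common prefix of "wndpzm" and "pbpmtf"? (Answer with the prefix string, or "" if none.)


String 1: 'wndpzm'
String 2: 'pbpmtf'
Compare position by position:
pos 0: 'w' vs 'p' differ -> stop
Longest common prefix: "" (length 0)


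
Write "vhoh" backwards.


Input string: 'vhoh'
Operation: reverse character order
Original order: 'v' -> 'h' -> 'o' -> 'h'
Reversed order: 'h' -> 'o' -> 'h' -> 'v'
Result: hohv


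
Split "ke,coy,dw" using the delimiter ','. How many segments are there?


Input string: 'ke,coy,dw'
Delimiter: ','
Split result: 'ke', 'coy', 'dw'
Number of parts: 3
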